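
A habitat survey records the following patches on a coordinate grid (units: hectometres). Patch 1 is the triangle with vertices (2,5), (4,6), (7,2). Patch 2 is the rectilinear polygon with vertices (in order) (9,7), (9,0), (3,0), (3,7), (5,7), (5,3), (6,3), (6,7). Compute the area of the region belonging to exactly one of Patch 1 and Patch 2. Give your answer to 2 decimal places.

35.53

|Patch 1| = 5.5, |Patch 2| = 38, |Patch 1∩Patch 2| = 3.9833.
|Patch 1 △ Patch 2| = |Patch 1| + |Patch 2| − 2·|Patch 1∩Patch 2| = 5.5 + 38 − 7.9667 = 35.53.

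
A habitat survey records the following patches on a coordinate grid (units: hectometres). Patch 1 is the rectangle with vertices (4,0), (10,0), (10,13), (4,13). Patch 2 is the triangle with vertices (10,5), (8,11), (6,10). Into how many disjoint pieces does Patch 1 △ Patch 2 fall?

1

Patch 1 △ Patch 2 is a single connected region.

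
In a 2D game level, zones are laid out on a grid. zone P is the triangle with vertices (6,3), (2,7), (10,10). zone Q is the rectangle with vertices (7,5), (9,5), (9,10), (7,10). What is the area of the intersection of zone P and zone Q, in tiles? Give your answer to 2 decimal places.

5.48

The intersection is the polygon with vertices (9,9.625), (9,8.25), (7.143,5), (7,5), (7,8.875).
By the shoelace formula its area is 5.48.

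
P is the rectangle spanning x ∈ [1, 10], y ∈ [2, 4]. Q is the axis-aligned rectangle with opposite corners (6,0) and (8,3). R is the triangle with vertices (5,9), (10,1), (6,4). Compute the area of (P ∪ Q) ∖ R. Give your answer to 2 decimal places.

19.17

|P ∪ Q| = 22.
|(P ∪ Q) ∩ R| = 2.8333.
|(P ∪ Q) ∖ R| = 22 − 2.8333 = 19.17.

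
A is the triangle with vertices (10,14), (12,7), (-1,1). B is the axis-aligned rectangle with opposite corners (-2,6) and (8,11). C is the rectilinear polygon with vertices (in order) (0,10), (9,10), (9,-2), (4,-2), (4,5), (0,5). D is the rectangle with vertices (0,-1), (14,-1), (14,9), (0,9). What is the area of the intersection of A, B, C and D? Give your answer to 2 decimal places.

10.50

The intersection is the polygon with vertices (3.231,6), (5.769,9), (8,9), (8,6).
By the shoelace formula its area is 10.50.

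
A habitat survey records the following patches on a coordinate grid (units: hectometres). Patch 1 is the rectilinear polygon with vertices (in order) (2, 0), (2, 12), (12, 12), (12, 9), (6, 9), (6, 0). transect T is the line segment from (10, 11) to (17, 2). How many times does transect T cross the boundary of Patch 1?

The segment meets the boundary at (11.556,9).

1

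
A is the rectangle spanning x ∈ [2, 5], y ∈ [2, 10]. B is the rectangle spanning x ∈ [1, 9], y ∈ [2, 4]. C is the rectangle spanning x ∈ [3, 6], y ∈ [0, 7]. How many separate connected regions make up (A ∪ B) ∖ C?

(A ∪ B) ∖ C splits into 2 disjoint pieces (area 16, area 6).

2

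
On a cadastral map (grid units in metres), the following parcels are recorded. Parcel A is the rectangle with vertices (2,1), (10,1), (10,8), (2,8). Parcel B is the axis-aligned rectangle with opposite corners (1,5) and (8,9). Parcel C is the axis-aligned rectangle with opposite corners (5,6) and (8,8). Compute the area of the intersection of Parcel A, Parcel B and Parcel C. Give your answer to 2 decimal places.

6.00

The intersection is the polygon with vertices (8,8), (8,6), (5,6), (5,8).
By the shoelace formula its area is 6.00.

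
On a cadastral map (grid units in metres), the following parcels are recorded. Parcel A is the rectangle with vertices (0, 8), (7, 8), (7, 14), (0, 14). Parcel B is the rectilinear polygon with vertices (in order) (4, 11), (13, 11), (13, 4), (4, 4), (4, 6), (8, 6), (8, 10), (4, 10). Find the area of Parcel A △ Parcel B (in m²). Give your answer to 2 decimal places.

|Parcel A| = 42, |Parcel B| = 47, |Parcel A∩Parcel B| = 3.
|Parcel A △ Parcel B| = |Parcel A| + |Parcel B| − 2·|Parcel A∩Parcel B| = 42 + 47 − 6 = 83.00.

83.00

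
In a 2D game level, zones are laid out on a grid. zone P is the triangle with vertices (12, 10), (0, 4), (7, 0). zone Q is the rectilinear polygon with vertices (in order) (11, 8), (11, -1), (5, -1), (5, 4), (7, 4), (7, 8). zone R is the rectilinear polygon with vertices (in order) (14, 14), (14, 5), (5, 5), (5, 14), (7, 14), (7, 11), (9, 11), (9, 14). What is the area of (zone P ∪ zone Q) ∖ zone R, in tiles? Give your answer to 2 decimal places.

|zone P ∪ zone Q| = 68.3929.
|(zone P ∪ zone Q) ∩ zone R| = 19.
|(zone P ∪ zone Q) ∖ zone R| = 68.3929 − 19 = 49.39.

49.39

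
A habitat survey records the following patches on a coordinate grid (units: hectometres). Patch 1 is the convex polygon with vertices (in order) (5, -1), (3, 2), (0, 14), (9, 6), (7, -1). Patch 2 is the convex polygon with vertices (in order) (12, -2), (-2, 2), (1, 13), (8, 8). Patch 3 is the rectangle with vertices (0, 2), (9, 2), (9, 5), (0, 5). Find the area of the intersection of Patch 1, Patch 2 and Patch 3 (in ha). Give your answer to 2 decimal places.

The intersection is the polygon with vertices (2.25,5), (8.714,5), (7.857,2), (3,2).
By the shoelace formula its area is 16.98.

16.98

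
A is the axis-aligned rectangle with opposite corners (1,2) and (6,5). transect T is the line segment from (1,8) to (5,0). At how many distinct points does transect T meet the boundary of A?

The segment meets the boundary at (4,2), (2.5,5).

2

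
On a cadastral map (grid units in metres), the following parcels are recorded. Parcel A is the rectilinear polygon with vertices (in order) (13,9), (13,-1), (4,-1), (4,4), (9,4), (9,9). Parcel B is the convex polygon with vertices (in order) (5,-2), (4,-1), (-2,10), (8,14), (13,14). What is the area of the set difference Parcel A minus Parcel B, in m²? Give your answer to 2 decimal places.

|Parcel A| = 65, |Parcel A∩Parcel B| = 16.
|Parcel A ∖ Parcel B| = |Parcel A| − |Parcel A∩Parcel B| = 65 − 16 = 49.00.

49.00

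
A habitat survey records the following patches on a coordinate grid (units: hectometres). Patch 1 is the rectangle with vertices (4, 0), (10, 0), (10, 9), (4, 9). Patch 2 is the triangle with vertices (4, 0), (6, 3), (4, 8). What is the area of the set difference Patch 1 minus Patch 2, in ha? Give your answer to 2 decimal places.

|Patch 1| = 54, |Patch 1∩Patch 2| = 8.
|Patch 1 ∖ Patch 2| = |Patch 1| − |Patch 1∩Patch 2| = 54 − 8 = 46.00.

46.00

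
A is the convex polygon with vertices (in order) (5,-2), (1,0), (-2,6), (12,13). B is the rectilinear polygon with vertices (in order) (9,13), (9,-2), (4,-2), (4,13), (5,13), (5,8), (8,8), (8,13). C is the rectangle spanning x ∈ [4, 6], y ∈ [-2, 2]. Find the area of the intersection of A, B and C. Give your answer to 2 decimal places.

6.68

The intersection is the polygon with vertices (4,2), (6,2), (6,0.143), (5,-2), (4,-1.5).
By the shoelace formula its area is 6.68.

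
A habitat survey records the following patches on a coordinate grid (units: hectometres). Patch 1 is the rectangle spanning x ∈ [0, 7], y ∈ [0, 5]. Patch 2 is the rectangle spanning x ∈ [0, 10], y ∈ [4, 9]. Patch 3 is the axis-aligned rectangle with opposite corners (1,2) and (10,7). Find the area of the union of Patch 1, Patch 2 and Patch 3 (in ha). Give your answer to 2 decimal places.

84.00

By inclusion–exclusion:
Individual areas: |Patch 1| = 35, |Patch 2| = 50, |Patch 3| = 45.
|Patch 1∩Patch 2|: x∈[0,7], y∈[4,5] → 7·1 = 7.
|Patch 1∩Patch 3|: x∈[1,7], y∈[2,5] → 6·3 = 18.
|Patch 2∩Patch 3|: x∈[1,10], y∈[4,7] → 9·3 = 27.
|Patch 1∩Patch 2∩Patch 3| = 6.
|Patch 1 ∪ Patch 2 ∪ Patch 3| = 130 − 52 + 6 = 84.00.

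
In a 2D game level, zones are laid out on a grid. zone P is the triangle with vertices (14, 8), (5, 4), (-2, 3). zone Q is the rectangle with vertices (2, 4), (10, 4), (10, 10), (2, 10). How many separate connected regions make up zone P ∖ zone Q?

2

zone P ∖ zone Q splits into 2 disjoint pieces (area 1.0556, area 2).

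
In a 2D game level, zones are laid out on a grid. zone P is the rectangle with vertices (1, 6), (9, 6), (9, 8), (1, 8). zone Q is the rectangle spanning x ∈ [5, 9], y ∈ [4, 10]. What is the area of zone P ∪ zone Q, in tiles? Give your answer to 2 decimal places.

32.00

By inclusion–exclusion:
Individual areas: |zone P| = 16, |zone Q| = 24.
|zone P∩zone Q|: x∈[5,9], y∈[6,8] → 4·2 = 8.
|zone P ∪ zone Q| = 40 − 8 = 32.00.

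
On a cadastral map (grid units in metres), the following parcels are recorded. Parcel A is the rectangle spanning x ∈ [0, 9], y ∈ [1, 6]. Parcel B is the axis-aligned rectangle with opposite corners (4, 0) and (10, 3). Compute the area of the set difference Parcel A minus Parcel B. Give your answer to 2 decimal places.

|Parcel A∩Parcel B|: x∈[4,9], y∈[1,3] → 5·2 = 10.
|Parcel A| = 45.
|Parcel A ∖ Parcel B| = |Parcel A| − |Parcel A∩Parcel B| = 45 − 10 = 35.00.

35.00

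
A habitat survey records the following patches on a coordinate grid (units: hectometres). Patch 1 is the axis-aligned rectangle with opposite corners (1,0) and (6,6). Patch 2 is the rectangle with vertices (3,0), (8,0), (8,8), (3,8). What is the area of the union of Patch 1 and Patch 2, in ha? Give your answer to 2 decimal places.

By inclusion–exclusion:
Individual areas: |Patch 1| = 30, |Patch 2| = 40.
|Patch 1∩Patch 2|: x∈[3,6], y∈[0,6] → 3·6 = 18.
|Patch 1 ∪ Patch 2| = 70 − 18 = 52.00.

52.00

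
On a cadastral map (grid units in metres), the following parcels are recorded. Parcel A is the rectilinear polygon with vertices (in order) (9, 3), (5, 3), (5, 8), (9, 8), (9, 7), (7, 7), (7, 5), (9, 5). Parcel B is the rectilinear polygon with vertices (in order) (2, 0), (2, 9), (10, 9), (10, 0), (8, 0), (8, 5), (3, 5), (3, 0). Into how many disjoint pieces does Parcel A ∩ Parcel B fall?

2

Parcel A ∩ Parcel B splits into 2 disjoint pieces (area 2, area 8).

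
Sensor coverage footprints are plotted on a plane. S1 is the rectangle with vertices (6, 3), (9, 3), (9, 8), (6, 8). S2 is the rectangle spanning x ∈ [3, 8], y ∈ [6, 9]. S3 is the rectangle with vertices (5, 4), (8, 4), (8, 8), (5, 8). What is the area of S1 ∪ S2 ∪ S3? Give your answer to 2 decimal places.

By inclusion–exclusion:
Individual areas: |S1| = 15, |S2| = 15, |S3| = 12.
|S1∩S2|: x∈[6,8], y∈[6,8] → 2·2 = 4.
|S1∩S3|: x∈[6,8], y∈[4,8] → 2·4 = 8.
|S2∩S3|: x∈[5,8], y∈[6,8] → 3·2 = 6.
|S1∩S2∩S3| = 4.
|S1 ∪ S2 ∪ S3| = 42 − 18 + 4 = 28.00.

28.00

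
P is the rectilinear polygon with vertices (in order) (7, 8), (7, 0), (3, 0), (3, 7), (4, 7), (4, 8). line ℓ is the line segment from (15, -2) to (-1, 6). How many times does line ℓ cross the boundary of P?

The segment meets the boundary at (3,4), (7,2).

2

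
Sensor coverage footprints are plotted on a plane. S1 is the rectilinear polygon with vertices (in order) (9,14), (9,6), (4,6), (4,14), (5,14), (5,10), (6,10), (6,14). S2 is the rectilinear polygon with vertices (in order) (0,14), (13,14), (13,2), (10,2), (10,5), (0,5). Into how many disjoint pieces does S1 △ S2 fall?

2

S1 △ S2 splits into 2 disjoint pieces (area 86, area 4).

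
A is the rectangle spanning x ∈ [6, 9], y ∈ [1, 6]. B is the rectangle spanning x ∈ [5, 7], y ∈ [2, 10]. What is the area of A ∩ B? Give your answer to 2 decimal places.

|A∩B|: x∈[6,7], y∈[2,6] → 1·4 = 4.

4.00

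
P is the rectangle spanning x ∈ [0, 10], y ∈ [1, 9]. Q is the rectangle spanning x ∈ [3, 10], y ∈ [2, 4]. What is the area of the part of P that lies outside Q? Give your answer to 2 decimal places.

|P∩Q|: x∈[3,10], y∈[2,4] → 7·2 = 14.
|P| = 80.
|P ∖ Q| = |P| − |P∩Q| = 80 − 14 = 66.00.

66.00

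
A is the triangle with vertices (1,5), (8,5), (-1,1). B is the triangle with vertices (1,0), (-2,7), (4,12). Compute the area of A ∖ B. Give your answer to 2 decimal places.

9.13

|A| = 14, |A∩B| = 4.8657.
|A ∖ B| = |A| − |A∩B| = 14 − 4.8657 = 9.13.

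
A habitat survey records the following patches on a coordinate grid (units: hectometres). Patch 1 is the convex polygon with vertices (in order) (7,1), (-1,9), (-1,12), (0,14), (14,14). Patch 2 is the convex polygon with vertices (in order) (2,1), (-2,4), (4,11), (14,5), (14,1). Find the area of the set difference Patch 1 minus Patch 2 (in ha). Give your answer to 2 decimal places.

|Patch 1| = 116.5, |Patch 1∩Patch 2| = 47.7903.
|Patch 1 ∖ Patch 2| = |Patch 1| − |Patch 1∩Patch 2| = 116.5 − 47.7903 = 68.71.

68.71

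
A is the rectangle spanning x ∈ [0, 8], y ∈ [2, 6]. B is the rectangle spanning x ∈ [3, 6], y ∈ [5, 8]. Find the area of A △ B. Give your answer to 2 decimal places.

35.00

|A∩B|: x∈[3,6], y∈[5,6] → 3·1 = 3.
|A △ B| = |A| + |B| − 2·|A∩B| = 32 + 9 − 6 = 35.00.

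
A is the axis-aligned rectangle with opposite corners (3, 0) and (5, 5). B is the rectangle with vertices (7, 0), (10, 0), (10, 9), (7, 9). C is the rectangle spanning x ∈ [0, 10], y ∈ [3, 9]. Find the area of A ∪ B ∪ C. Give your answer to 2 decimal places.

75.00

By inclusion–exclusion:
Individual areas: |A| = 10, |B| = 27, |C| = 60.
|A∩B| = 0 (no overlap).
|A∩C|: x∈[3,5], y∈[3,5] → 2·2 = 4.
|B∩C|: x∈[7,10], y∈[3,9] → 3·6 = 18.
|A∩B∩C| = 0.
|A ∪ B ∪ C| = 97 − 22 + 0 = 75.00.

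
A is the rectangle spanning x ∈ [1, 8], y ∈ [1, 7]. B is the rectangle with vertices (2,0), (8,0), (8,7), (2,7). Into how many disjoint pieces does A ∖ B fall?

A ∖ B is a single connected region.

1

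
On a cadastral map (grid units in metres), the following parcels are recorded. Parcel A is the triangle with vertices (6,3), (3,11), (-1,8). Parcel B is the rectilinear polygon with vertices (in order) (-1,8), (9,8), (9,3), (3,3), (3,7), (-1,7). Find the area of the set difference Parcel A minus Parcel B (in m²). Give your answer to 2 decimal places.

|Parcel A| = 20.5, |Parcel A∩Parcel B| = 10.3982.
|Parcel A ∖ Parcel B| = |Parcel A| − |Parcel A∩Parcel B| = 20.5 − 10.3982 = 10.10.

10.10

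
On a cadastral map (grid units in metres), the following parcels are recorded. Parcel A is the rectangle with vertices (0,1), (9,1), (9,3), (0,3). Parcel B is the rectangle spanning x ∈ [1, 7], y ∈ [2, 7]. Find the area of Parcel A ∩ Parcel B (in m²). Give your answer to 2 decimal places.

6.00

|Parcel A∩Parcel B|: x∈[1,7], y∈[2,3] → 6·1 = 6.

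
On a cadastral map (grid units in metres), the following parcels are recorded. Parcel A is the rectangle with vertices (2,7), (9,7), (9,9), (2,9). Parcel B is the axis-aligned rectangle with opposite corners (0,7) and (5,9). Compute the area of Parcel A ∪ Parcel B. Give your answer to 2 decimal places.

18.00

By inclusion–exclusion:
Individual areas: |Parcel A| = 14, |Parcel B| = 10.
|Parcel A∩Parcel B|: x∈[2,5], y∈[7,9] → 3·2 = 6.
|Parcel A ∪ Parcel B| = 24 − 6 = 18.00.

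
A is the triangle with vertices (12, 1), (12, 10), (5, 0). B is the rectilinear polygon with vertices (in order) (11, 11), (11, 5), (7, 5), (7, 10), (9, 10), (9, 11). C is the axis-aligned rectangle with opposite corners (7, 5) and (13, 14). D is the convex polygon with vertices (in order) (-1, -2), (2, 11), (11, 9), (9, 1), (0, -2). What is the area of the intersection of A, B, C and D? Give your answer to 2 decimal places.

The intersection is the polygon with vertices (8.5,5), (10.833,8.333), (10,5).
By the shoelace formula its area is 2.50.

2.50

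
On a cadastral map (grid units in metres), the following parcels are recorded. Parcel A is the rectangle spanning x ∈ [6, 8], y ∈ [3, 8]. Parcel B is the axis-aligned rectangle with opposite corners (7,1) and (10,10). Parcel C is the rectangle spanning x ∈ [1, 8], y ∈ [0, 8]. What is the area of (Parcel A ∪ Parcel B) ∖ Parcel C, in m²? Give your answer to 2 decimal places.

|Parcel A ∪ Parcel B| = 32.
|(Parcel A ∪ Parcel B) ∩ Parcel C| = 12.
|(Parcel A ∪ Parcel B) ∖ Parcel C| = 32 − 12 = 20.00.

20.00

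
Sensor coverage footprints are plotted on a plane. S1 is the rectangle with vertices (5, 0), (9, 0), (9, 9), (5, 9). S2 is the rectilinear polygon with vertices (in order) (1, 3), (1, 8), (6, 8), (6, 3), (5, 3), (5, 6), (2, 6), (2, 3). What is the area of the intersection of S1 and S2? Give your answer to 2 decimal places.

5.00

The intersection is the polygon with vertices (5,8), (6,8), (6,3), (5,3), (5,6).
By the shoelace formula its area is 5.00.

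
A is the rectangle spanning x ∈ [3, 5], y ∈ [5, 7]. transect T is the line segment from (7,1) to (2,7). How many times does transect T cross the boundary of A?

The segment meets the boundary at (3,5.8), (3.667,5).

2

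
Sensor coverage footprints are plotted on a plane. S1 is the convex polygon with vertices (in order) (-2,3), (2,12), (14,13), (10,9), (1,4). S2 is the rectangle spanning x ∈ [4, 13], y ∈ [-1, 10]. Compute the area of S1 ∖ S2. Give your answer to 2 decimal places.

|S1| = 67, |S1∩S2| = 16.5.
|S1 ∖ S2| = |S1| − |S1∩S2| = 67 − 16.5 = 50.50.

50.50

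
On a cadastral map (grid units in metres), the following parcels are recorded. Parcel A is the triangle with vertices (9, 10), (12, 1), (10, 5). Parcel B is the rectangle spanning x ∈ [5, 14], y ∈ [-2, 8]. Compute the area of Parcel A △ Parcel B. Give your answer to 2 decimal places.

|Parcel A| = 3, |Parcel B| = 90, |Parcel A∩Parcel B| = 2.7333.
|Parcel A △ Parcel B| = |Parcel A| + |Parcel B| − 2·|Parcel A∩Parcel B| = 3 + 90 − 5.4667 = 87.53.

87.53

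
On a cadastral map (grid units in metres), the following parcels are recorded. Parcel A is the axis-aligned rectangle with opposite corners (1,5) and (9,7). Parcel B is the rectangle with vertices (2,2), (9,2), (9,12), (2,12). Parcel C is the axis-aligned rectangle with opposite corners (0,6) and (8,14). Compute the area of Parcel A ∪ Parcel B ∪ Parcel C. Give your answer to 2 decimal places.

By inclusion–exclusion:
Individual areas: |Parcel A| = 16, |Parcel B| = 70, |Parcel C| = 64.
|Parcel A∩Parcel B|: x∈[2,9], y∈[5,7] → 7·2 = 14.
|Parcel A∩Parcel C|: x∈[1,8], y∈[6,7] → 7·1 = 7.
|Parcel B∩Parcel C|: x∈[2,8], y∈[6,12] → 6·6 = 36.
|Parcel A∩Parcel B∩Parcel C| = 6.
|Parcel A ∪ Parcel B ∪ Parcel C| = 150 − 57 + 6 = 99.00.

99.00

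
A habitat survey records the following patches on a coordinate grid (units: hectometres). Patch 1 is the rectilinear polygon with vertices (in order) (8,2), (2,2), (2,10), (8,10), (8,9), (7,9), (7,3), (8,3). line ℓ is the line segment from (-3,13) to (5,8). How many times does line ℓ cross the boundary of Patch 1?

The segment meets the boundary at (2,9.875).

1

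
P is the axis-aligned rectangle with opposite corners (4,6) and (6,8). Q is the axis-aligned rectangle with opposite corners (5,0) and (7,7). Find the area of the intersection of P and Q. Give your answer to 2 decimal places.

|P∩Q|: x∈[5,6], y∈[6,7] → 1·1 = 1.

1.00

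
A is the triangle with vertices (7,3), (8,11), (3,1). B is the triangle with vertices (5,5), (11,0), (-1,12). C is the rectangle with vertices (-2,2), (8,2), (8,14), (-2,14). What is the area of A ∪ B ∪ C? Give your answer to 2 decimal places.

By inclusion–exclusion:
Individual areas: |A| = 15, |B| = 6, |C| = 120.
|A∩B| = 1.5493.
|A∩C| = 14.25.
|B∩C| = 5.25.
|A∩B∩C| = 1.5493.
|A ∪ B ∪ C| = 141 − 21.0493 + 1.5493 = 121.50.

121.50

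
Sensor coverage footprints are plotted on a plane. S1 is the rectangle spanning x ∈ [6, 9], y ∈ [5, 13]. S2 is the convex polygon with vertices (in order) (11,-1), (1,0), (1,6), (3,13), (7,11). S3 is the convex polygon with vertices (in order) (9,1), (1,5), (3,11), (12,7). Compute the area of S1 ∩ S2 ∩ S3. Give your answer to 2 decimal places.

9.83

The intersection is the polygon with vertices (6,9.667), (7.696,8.913), (9,5), (6,5).
By the shoelace formula its area is 9.83.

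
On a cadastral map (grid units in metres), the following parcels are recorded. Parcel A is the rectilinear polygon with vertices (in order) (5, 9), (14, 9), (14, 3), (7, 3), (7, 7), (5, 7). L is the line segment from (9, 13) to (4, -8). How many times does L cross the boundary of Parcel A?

The segment meets the boundary at (7,4.6), (8.048,9).

2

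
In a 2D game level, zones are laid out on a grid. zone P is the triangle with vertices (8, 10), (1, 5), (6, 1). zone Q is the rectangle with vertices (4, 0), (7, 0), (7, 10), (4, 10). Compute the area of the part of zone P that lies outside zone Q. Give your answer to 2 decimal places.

|zone P| = 26.5, |zone P∩zone Q| = 17.7929.
|zone P ∖ zone Q| = |zone P| − |zone P∩zone Q| = 26.5 − 17.7929 = 8.71.

8.71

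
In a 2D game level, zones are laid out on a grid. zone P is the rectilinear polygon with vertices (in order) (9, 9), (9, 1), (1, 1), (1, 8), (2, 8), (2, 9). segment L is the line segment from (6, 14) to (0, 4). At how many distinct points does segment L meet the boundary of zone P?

2

The segment meets the boundary at (1,5.667), (3,9).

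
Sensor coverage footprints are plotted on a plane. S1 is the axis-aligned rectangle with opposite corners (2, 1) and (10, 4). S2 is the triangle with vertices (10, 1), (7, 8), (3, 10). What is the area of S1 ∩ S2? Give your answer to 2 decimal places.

The intersection is the polygon with vertices (8.714,4), (10,1), (7.667,4).
By the shoelace formula its area is 1.57.

1.57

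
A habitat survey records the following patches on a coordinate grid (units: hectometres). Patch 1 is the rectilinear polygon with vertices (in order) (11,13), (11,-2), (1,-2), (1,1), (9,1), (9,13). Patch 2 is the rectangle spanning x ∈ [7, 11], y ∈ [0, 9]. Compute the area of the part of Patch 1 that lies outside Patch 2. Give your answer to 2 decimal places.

34.00

|Patch 1| = 54, |Patch 1∩Patch 2| = 20.
|Patch 1 ∖ Patch 2| = |Patch 1| − |Patch 1∩Patch 2| = 54 − 20 = 34.00.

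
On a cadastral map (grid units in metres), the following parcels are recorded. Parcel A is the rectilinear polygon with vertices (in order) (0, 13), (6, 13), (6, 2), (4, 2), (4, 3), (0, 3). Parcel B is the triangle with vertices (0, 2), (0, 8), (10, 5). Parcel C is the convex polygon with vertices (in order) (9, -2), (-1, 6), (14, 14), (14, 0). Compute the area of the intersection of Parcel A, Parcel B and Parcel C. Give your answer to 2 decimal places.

The intersection is the polygon with vertices (3.333,3), (2.75,3), (0,5.2), (0,6.533), (1.76,7.472), (6,6.2), (6,3.8).
By the shoelace formula its area is 19.22.

19.22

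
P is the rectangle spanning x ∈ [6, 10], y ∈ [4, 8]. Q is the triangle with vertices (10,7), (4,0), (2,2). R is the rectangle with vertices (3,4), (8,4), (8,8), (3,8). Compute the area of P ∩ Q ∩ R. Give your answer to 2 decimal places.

2.06

The intersection is the polygon with vertices (6,4.5), (8,5.75), (8,4.667), (7.429,4), (6,4).
By the shoelace formula its area is 2.06.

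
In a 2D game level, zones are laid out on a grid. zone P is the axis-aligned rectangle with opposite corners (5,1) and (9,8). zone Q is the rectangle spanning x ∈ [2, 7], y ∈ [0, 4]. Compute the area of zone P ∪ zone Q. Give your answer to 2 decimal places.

42.00

By inclusion–exclusion:
Individual areas: |zone P| = 28, |zone Q| = 20.
|zone P∩zone Q|: x∈[5,7], y∈[1,4] → 2·3 = 6.
|zone P ∪ zone Q| = 48 − 6 = 42.00.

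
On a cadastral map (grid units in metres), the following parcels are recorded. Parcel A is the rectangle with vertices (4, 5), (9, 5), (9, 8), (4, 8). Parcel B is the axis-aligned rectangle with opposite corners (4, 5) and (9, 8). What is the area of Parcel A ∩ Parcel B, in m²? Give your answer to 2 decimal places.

15.00

|Parcel A∩Parcel B|: x∈[4,9], y∈[5,8] → 5·3 = 15.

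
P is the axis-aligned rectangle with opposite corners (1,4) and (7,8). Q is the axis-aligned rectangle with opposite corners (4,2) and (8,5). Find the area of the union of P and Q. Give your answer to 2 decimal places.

33.00

By inclusion–exclusion:
Individual areas: |P| = 24, |Q| = 12.
|P∩Q|: x∈[4,7], y∈[4,5] → 3·1 = 3.
|P ∪ Q| = 36 − 3 = 33.00.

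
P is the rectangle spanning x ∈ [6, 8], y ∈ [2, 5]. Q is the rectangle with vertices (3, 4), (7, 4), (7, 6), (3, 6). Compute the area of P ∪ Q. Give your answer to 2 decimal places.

13.00

By inclusion–exclusion:
Individual areas: |P| = 6, |Q| = 8.
|P∩Q|: x∈[6,7], y∈[4,5] → 1·1 = 1.
|P ∪ Q| = 14 − 1 = 13.00.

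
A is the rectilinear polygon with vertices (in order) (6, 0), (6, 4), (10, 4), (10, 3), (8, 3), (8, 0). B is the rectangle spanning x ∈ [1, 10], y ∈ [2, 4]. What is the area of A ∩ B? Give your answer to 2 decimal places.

The intersection is the polygon with vertices (6,4), (10,4), (10,3), (8,3), (8,2), (6,2).
By the shoelace formula its area is 6.00.

6.00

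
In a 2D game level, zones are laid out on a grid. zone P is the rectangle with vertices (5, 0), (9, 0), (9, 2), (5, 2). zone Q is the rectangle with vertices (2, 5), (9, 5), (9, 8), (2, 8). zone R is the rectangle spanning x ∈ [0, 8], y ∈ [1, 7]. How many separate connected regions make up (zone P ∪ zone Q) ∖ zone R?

(zone P ∪ zone Q) ∖ zone R splits into 2 disjoint pieces (area 5, area 9).

2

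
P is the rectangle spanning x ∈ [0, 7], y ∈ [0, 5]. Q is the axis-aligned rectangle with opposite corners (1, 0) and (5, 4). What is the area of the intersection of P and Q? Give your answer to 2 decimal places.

16.00

|P∩Q|: x∈[1,5], y∈[0,4] → 4·4 = 16.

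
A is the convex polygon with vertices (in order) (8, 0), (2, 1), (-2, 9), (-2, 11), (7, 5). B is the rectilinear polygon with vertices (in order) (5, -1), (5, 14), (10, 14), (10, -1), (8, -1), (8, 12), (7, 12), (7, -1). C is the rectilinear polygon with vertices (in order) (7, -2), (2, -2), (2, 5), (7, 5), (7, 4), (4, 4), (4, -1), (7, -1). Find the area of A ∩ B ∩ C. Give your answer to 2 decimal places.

2.00

The intersection is the polygon with vertices (5,5), (7,5), (7,4), (5,4).
By the shoelace formula its area is 2.00.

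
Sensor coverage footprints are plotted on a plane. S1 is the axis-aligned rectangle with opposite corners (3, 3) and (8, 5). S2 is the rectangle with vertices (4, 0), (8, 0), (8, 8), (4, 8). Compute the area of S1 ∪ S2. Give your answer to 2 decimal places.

By inclusion–exclusion:
Individual areas: |S1| = 10, |S2| = 32.
|S1∩S2|: x∈[4,8], y∈[3,5] → 4·2 = 8.
|S1 ∪ S2| = 42 − 8 = 34.00.

34.00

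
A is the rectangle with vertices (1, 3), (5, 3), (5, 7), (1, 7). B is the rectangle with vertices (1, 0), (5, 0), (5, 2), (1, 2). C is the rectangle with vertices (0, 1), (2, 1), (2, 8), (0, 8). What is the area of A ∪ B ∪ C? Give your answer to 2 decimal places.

33.00

By inclusion–exclusion:
Individual areas: |A| = 16, |B| = 8, |C| = 14.
|A∩B| = 0 (no overlap).
|A∩C|: x∈[1,2], y∈[3,7] → 1·4 = 4.
|B∩C|: x∈[1,2], y∈[1,2] → 1·1 = 1.
|A∩B∩C| = 0.
|A ∪ B ∪ C| = 38 − 5 + 0 = 33.00.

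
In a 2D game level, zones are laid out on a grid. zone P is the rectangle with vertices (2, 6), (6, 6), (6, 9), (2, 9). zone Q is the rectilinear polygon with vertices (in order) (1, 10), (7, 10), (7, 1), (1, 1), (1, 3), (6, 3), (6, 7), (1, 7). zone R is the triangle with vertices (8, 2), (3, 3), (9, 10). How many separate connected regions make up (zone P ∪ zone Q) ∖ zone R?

(zone P ∪ zone Q) ∖ zone R splits into 2 disjoint pieces (area 21.8095, area 10.4).

2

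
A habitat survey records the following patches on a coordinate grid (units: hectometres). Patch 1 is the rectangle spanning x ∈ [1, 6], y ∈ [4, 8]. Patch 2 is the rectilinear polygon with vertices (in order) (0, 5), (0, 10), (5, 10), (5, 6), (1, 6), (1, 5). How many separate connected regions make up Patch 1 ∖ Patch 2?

1

Patch 1 ∖ Patch 2 is a single connected region.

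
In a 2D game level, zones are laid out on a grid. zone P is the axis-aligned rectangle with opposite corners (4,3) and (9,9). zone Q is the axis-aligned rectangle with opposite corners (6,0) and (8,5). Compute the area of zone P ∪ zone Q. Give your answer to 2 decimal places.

36.00

By inclusion–exclusion:
Individual areas: |zone P| = 30, |zone Q| = 10.
|zone P∩zone Q|: x∈[6,8], y∈[3,5] → 2·2 = 4.
|zone P ∪ zone Q| = 40 − 4 = 36.00.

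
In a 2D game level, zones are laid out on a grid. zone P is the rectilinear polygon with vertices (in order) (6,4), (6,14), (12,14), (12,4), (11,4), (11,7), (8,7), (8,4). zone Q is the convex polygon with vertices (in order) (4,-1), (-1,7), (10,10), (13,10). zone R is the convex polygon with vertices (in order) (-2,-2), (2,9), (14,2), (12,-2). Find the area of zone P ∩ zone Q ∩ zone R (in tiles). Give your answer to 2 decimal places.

4.17

The intersection is the polygon with vertices (8,4), (6,4), (6,6.667), (8,5.5).
By the shoelace formula its area is 4.17.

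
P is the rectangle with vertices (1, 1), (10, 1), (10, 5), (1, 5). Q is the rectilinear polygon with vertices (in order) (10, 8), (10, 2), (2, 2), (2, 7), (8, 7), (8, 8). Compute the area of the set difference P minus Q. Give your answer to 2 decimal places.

12.00

|P| = 36, |P∩Q| = 24.
|P ∖ Q| = |P| − |P∩Q| = 36 − 24 = 12.00.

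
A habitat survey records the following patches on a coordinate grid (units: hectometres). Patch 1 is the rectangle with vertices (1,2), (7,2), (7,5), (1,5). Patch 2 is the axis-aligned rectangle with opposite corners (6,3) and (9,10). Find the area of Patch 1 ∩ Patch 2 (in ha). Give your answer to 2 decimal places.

|Patch 1∩Patch 2|: x∈[6,7], y∈[3,5] → 1·2 = 2.

2.00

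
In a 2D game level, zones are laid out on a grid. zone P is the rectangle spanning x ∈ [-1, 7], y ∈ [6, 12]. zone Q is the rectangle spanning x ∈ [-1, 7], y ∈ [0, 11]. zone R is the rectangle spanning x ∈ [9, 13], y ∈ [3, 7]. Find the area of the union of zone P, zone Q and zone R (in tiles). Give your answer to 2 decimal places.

By inclusion–exclusion:
Individual areas: |zone P| = 48, |zone Q| = 88, |zone R| = 16.
|zone P∩zone Q|: x∈[-1,7], y∈[6,11] → 8·5 = 40.
|zone P∩zone R| = 0 (no overlap).
|zone Q∩zone R| = 0 (no overlap).
|zone P∩zone Q∩zone R| = 0.
|zone P ∪ zone Q ∪ zone R| = 152 − 40 + 0 = 112.00.

112.00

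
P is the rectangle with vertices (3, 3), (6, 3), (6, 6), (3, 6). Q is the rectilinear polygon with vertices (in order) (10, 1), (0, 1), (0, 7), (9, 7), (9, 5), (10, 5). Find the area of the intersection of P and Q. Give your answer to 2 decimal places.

9.00

The intersection is the polygon with vertices (3,3), (3,6), (6,6), (6,3).
By the shoelace formula its area is 9.00.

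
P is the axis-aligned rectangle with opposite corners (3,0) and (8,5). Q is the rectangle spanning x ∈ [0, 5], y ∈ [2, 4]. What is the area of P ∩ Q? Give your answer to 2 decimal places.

|P∩Q|: x∈[3,5], y∈[2,4] → 2·2 = 4.

4.00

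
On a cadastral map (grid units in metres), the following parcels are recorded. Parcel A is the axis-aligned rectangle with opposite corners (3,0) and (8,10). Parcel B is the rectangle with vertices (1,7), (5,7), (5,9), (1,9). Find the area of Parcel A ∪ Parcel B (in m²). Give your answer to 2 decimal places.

54.00

By inclusion–exclusion:
Individual areas: |Parcel A| = 50, |Parcel B| = 8.
|Parcel A∩Parcel B|: x∈[3,5], y∈[7,9] → 2·2 = 4.
|Parcel A ∪ Parcel B| = 58 − 4 = 54.00.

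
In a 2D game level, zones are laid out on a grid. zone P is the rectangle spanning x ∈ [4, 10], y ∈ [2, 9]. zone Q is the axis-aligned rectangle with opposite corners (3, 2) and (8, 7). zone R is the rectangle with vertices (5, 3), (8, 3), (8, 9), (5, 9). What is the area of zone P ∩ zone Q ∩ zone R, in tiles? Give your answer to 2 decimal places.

12.00

The intersection is the polygon with vertices (8,7), (8,3), (5,3), (5,7).
By the shoelace formula its area is 12.00.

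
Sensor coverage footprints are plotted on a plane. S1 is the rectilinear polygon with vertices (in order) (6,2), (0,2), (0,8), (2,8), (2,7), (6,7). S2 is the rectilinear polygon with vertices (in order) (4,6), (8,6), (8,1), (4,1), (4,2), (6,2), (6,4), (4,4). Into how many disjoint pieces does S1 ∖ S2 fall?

1

S1 ∖ S2 is a single connected region.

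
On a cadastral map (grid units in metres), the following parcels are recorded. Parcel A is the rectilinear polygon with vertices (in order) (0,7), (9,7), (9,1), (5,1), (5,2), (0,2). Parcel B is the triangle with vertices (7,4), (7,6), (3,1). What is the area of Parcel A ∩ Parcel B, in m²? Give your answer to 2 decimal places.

3.73

The intersection is the polygon with vertices (3.8,2), (7,6), (7,4), (4.333,2).
By the shoelace formula its area is 3.73.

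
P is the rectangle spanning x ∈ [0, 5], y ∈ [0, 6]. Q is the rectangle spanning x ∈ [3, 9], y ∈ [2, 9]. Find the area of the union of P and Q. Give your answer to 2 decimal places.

64.00

By inclusion–exclusion:
Individual areas: |P| = 30, |Q| = 42.
|P∩Q|: x∈[3,5], y∈[2,6] → 2·4 = 8.
|P ∪ Q| = 72 − 8 = 64.00.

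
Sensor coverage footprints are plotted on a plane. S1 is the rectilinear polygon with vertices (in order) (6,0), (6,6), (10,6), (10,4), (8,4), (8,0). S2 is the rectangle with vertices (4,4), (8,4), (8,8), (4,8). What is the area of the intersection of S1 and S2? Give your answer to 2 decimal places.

4.00

The intersection is the polygon with vertices (6,6), (8,6), (8,4), (6,4).
By the shoelace formula its area is 4.00.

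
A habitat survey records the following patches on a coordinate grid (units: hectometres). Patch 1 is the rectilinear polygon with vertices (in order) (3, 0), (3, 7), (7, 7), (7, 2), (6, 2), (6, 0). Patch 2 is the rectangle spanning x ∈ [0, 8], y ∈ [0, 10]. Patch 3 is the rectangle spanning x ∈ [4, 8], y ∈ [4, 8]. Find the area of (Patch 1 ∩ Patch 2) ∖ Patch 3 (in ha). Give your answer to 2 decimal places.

17.00

|Patch 1 ∩ Patch 2| = 26.
|(Patch 1 ∩ Patch 2) ∩ Patch 3| = 9.
|(Patch 1 ∩ Patch 2) ∖ Patch 3| = 26 − 9 = 17.00.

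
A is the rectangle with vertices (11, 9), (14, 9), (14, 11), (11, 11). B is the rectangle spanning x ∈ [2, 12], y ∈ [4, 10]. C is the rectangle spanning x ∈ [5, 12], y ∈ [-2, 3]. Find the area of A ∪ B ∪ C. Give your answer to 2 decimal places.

100.00

By inclusion–exclusion:
Individual areas: |A| = 6, |B| = 60, |C| = 35.
|A∩B|: x∈[11,12], y∈[9,10] → 1·1 = 1.
|A∩C| = 0 (no overlap).
|B∩C| = 0 (no overlap).
|A∩B∩C| = 0.
|A ∪ B ∪ C| = 101 − 1 + 0 = 100.00.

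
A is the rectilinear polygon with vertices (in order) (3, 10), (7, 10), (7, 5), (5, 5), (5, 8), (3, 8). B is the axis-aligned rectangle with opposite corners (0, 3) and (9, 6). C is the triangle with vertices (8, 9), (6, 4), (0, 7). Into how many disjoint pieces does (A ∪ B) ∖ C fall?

(A ∪ B) ∖ C splits into 2 disjoint pieces (area 6.875, area 22.25).

2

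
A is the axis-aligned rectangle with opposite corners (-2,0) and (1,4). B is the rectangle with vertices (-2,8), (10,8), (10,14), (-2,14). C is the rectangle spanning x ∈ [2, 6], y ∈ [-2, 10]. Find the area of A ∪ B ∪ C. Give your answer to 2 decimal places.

By inclusion–exclusion:
Individual areas: |A| = 12, |B| = 72, |C| = 48.
|A∩B| = 0 (no overlap).
|A∩C| = 0 (no overlap).
|B∩C|: x∈[2,6], y∈[8,10] → 4·2 = 8.
|A∩B∩C| = 0.
|A ∪ B ∪ C| = 132 − 8 + 0 = 124.00.

124.00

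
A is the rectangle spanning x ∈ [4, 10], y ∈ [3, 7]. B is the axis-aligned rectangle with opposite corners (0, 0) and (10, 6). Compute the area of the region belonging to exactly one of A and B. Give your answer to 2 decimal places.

48.00

|A∩B|: x∈[4,10], y∈[3,6] → 6·3 = 18.
|A △ B| = |A| + |B| − 2·|A∩B| = 24 + 60 − 36 = 48.00.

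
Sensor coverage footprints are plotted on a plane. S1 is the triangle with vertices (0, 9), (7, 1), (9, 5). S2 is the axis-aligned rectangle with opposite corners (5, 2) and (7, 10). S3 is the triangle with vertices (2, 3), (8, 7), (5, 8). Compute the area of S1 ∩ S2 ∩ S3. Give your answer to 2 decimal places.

The intersection is the polygon with vertices (5,6.778), (6.6,6.067), (5,5).
By the shoelace formula its area is 1.42.

1.42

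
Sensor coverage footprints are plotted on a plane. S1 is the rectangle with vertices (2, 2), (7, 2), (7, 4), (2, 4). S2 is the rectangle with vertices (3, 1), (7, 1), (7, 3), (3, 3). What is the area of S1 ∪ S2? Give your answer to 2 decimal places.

14.00

By inclusion–exclusion:
Individual areas: |S1| = 10, |S2| = 8.
|S1∩S2|: x∈[3,7], y∈[2,3] → 4·1 = 4.
|S1 ∪ S2| = 18 − 4 = 14.00.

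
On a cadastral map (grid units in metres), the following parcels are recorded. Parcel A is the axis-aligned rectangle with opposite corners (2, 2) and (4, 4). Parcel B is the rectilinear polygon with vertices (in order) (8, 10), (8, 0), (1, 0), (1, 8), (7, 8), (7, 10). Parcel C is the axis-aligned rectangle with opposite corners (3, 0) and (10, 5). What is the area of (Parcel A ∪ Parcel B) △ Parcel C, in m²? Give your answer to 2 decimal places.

43.00

|Parcel A ∪ Parcel B| = 58.
|(Parcel A ∪ Parcel B) ∩ Parcel C| = 25.
|(Parcel A ∪ Parcel B) △ Parcel C| = 58 + 35 − 50 = 43.00.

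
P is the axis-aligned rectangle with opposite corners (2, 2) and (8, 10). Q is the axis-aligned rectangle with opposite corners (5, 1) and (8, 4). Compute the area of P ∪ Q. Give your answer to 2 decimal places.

By inclusion–exclusion:
Individual areas: |P| = 48, |Q| = 9.
|P∩Q|: x∈[5,8], y∈[2,4] → 3·2 = 6.
|P ∪ Q| = 57 − 6 = 51.00.

51.00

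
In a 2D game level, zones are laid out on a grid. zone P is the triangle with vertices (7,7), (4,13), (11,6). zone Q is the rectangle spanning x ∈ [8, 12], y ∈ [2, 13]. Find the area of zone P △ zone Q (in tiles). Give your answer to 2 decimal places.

47.75

|zone P| = 10.5, |zone Q| = 44, |zone P∩zone Q| = 3.375.
|zone P △ zone Q| = |zone P| + |zone Q| − 2·|zone P∩zone Q| = 10.5 + 44 − 6.75 = 47.75.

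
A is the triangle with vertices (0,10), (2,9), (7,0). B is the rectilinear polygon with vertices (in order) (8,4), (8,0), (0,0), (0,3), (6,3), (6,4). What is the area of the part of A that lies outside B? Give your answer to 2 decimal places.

|A| = 6.5, |A∩B| = 0.65.
|A ∖ B| = |A| − |A∩B| = 6.5 − 0.65 = 5.85.

5.85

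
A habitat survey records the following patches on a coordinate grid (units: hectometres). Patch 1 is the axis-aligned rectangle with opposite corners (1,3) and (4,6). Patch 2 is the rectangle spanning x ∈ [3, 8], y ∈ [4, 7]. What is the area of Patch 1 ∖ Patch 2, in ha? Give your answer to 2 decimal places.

7.00

|Patch 1∩Patch 2|: x∈[3,4], y∈[4,6] → 1·2 = 2.
|Patch 1| = 9.
|Patch 1 ∖ Patch 2| = |Patch 1| − |Patch 1∩Patch 2| = 9 − 2 = 7.00.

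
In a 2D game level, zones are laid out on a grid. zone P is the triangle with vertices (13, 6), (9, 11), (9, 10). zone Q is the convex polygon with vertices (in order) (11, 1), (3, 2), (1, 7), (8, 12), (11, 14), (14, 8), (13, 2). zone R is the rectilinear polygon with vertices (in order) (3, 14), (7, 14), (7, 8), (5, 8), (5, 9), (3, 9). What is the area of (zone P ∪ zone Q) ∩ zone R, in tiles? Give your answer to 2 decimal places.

5.66

The region (zone P ∪ zone Q) ∩ zone R is the polygon with vertices (7,11.286), (7,8), (5,8), (5,9), (3.8,9).
By the shoelace formula its area is 5.66.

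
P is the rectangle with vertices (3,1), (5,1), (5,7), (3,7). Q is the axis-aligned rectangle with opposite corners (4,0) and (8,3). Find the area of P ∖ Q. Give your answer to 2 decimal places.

|P∩Q|: x∈[4,5], y∈[1,3] → 1·2 = 2.
|P| = 12.
|P ∖ Q| = |P| − |P∩Q| = 12 − 2 = 10.00.

10.00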